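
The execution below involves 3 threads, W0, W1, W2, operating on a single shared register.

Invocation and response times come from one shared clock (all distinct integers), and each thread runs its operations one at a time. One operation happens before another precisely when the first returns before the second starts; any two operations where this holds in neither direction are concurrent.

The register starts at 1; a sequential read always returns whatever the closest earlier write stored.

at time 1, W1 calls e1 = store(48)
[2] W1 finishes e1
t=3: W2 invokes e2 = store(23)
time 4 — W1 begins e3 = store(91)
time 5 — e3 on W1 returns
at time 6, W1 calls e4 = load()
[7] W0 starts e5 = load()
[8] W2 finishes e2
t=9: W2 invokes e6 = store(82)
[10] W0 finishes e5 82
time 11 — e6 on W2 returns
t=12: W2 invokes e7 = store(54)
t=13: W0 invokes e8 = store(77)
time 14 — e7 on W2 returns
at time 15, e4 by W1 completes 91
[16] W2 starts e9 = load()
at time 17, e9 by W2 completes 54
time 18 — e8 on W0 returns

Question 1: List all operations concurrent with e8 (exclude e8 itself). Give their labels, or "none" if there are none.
Answer: e4, e7, e9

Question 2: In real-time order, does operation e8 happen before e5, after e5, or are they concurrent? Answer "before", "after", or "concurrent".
Answer: after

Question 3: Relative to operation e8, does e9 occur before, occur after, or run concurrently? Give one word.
Answer: concurrent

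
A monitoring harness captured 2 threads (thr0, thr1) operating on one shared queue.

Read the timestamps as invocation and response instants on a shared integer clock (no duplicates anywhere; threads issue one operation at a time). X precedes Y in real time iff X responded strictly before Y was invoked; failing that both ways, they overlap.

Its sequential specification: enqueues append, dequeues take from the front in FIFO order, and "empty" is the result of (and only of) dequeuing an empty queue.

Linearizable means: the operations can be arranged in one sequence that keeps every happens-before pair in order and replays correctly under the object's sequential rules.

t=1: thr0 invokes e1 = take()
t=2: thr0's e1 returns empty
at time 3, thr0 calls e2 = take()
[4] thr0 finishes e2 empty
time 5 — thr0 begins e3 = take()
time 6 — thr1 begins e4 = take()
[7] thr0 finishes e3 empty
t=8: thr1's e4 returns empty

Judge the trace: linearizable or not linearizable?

linearizable

witness order: e1, e2, e3, e4
after step 1 (e1 take() → empty): queue <>
after step 2 (e2 take() → empty): queue <>
after step 3 (e3 take() → empty): queue <>
after step 4 (e4 take() → empty): queue <>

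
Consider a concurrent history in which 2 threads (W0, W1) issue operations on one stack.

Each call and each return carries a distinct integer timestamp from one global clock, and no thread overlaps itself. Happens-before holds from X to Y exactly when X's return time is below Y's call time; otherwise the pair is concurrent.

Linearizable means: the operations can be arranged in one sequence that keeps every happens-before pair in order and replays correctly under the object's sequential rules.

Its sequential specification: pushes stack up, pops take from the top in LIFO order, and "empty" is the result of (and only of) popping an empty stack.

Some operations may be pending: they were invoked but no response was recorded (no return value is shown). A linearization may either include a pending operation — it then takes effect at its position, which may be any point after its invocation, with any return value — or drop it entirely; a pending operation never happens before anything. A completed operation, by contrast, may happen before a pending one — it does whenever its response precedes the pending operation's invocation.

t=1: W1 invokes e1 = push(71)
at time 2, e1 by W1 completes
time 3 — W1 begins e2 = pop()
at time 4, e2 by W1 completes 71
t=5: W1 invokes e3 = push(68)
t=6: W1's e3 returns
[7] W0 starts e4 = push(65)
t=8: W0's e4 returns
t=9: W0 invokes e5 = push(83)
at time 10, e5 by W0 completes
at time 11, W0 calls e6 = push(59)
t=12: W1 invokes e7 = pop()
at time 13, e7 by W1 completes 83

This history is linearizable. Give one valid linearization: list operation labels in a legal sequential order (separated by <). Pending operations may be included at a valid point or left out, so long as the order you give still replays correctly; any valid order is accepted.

1. e1 push(71), leaving stack <71>
2. e2 pop() → 71, leaving stack <>
3. e3 push(68), leaving stack <68>
4. e4 push(65), leaving stack <68,65>
5. e5 push(83), leaving stack <68,65,83>
6. e7 pop() → 83, leaving stack <68,65>

e1 < e2 < e3 < e4 < e5 < e7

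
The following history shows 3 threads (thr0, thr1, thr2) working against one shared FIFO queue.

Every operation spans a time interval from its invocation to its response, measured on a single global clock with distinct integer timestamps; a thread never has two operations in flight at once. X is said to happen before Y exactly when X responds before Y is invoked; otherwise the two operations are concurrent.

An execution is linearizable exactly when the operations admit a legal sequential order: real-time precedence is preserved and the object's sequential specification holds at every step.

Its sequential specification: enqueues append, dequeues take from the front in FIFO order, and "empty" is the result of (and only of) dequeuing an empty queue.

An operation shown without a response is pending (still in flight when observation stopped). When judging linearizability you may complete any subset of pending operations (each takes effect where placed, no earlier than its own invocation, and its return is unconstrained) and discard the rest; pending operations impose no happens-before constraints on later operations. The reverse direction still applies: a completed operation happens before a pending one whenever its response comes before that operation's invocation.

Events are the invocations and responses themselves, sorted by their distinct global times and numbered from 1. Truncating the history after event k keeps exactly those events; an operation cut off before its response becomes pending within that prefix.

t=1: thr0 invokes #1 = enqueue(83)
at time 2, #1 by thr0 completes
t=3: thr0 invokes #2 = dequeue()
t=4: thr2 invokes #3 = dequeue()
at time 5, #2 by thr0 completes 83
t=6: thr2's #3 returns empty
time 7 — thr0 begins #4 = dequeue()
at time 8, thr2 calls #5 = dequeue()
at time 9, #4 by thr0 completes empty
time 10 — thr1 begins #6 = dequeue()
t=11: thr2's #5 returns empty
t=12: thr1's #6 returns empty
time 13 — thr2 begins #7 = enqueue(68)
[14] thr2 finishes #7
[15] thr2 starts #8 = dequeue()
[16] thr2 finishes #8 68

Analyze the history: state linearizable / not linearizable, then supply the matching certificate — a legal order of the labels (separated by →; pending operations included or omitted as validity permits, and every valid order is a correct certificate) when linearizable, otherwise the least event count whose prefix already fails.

linearizable — witness: #1 → #2 → #3 → #4 → #5 → #6 → #7 → #8

after step 1 (#1 enqueue(83)): queue <83>
after step 2 (#2 dequeue() → 83): queue <>
after step 3 (#3 dequeue() → empty): queue <>
after step 4 (#4 dequeue() → empty): queue <>
after step 5 (#5 dequeue() → empty): queue <>
after step 6 (#6 dequeue() → empty): queue <>
after step 7 (#7 enqueue(68)): queue <68>
after step 8 (#8 dequeue() → 68): queue <>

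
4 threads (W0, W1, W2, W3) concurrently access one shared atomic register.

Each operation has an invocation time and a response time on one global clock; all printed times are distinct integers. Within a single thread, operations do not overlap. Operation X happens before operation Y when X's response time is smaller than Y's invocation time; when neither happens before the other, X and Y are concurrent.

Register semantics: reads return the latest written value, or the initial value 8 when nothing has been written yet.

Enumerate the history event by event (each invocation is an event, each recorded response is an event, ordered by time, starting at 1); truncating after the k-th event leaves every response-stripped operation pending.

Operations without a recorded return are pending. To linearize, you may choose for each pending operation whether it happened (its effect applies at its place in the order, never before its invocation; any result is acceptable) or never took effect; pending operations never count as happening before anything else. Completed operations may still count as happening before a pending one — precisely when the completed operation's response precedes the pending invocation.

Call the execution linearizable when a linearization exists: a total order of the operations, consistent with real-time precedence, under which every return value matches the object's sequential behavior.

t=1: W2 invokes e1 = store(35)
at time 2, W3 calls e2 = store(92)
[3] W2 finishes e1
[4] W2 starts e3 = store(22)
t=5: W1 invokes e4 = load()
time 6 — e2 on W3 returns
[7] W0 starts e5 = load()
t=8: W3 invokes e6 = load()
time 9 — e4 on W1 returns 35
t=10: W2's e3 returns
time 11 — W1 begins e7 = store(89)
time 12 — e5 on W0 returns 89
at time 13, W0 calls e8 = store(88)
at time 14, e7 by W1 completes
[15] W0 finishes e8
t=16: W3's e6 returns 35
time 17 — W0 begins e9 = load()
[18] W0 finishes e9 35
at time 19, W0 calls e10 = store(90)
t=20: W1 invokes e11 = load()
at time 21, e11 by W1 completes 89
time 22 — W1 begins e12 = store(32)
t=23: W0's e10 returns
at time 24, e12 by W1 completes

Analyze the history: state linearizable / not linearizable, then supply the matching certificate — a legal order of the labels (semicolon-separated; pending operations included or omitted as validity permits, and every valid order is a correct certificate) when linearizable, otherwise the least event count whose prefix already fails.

not linearizable — minimal violating prefix: 18 events

cut after 17 events: linearizable; cut after 18 events (e9 responds, time 18): not linearizable
the 9 completed operations admit 242 real-time orders; each fails the atomic register replay
take e1, e2, e3, e4, e5, e6, e7, e8, e9: step 4 already fails, because e4 load() → 35 cannot occur there
take e1, e2, e3, e4, e5, e6, e8, e7, e9: step 4 already fails, because e4 load() → 35 cannot occur there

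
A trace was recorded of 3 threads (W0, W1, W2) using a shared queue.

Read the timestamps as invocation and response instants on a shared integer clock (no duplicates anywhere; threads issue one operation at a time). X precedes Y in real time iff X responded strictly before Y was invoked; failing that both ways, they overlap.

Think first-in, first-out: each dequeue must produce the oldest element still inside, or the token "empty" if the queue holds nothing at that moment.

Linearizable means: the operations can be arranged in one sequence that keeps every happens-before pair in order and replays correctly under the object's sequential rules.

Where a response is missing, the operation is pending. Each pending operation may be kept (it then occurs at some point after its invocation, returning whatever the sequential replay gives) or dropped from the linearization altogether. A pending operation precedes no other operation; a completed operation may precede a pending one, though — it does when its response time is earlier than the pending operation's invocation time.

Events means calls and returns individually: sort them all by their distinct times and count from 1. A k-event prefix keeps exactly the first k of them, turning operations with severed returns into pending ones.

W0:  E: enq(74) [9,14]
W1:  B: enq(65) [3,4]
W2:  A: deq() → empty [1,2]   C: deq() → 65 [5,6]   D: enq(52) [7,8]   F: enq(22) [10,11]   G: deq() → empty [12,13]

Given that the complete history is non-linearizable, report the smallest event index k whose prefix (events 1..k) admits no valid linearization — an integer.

13

events 1..12 are linearizable; a witness order is A, B, C, D, E, F:
1. A deq() → empty, leaving queue <>
2. B enq(65), leaving queue <65>
3. C deq() → 65, leaving queue <>
4. D enq(52), leaving queue <52>
5. E enq(74) (pending, included), leaving queue <52,74>
6. F enq(22), leaving queue <52,74,22>
once event 13 joins (G's response, time 13), exhaustive search finds no witness
include/drop combinations of the 1 pending operation (E) were all tried; none helps
e.g. A, B, C, D, F, G (pending dropped): illegal at step 6, since G deq() → empty cannot apply there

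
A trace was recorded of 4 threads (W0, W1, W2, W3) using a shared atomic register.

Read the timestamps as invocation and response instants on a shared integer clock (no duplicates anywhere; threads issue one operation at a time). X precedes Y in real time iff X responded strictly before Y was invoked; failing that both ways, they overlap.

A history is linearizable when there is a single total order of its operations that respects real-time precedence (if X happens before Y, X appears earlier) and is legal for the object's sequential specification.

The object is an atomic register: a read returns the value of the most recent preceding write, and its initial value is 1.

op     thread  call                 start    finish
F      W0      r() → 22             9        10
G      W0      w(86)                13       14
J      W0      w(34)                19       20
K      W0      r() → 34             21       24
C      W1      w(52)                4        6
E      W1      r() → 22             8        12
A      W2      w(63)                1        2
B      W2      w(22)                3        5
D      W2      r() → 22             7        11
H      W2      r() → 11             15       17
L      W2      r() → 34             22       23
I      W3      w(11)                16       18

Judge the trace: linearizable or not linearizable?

linearizable

witness order: A, C, B, D, E, F, G, I, H, J, K, L
step 1: A w(63) — value 63
step 2: C w(52) — value 52
step 3: B w(22) — value 22
step 4: D r() → 22 — value 22
step 5: E r() → 22 — value 22
step 6: F r() → 22 — value 22
step 7: G w(86) — value 86
step 8: I w(11) — value 11
step 9: H r() → 11 — value 11
step 10: J w(34) — value 34
step 11: K r() → 34 — value 34
step 12: L r() → 34 — value 34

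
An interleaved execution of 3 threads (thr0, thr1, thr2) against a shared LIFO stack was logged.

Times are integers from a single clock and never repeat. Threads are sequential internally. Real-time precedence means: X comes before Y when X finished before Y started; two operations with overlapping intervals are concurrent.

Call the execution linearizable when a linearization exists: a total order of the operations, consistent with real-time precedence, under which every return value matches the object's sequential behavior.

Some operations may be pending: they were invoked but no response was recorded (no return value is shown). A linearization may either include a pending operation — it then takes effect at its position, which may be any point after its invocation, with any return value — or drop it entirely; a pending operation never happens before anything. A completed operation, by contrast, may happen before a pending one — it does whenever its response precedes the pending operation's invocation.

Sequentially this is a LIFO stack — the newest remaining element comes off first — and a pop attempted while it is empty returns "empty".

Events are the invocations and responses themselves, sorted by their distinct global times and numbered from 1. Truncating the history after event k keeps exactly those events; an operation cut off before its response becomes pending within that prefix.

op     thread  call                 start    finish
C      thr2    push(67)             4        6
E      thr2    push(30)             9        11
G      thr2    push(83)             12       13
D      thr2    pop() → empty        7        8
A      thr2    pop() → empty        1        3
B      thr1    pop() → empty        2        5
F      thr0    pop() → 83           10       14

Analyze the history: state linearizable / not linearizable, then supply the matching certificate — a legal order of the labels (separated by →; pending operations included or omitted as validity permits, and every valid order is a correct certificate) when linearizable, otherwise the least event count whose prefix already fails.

not linearizable — minimal violating prefix: 8 events

through event 7 a valid linearization exists; event 8 (D responding at time 8) ends that
all 3 real-time-respecting orders fail — 4 completed LIFO stack operations, no legal replay
for example A, B, C, D fails at step 4: D pop() → empty is not legal there
for example A, C, B, D fails at step 3: B pop() → empty is not legal there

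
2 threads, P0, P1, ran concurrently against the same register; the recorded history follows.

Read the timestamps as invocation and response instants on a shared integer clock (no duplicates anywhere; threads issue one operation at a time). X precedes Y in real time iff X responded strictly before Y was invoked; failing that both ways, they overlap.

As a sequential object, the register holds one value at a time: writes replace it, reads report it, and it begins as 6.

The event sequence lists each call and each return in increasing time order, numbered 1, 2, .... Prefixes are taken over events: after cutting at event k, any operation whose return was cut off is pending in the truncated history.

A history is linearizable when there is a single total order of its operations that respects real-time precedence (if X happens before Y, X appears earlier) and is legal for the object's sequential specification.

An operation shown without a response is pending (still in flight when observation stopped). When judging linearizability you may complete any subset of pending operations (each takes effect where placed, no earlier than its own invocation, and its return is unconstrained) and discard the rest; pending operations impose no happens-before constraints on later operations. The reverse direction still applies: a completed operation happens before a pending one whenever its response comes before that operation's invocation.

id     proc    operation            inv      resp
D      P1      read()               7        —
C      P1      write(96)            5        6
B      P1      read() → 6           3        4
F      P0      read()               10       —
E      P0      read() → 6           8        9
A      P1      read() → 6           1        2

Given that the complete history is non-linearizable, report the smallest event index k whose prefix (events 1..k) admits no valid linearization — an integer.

9

a valid linearization of events 1..8 exists, for instance A, B, C:
step 1: A read() → 6 — value 6
step 2: B read() → 6 — value 6
step 3: C write(96) — value 96
include event 9 — E responding at 9 — and every candidate order breaks
every completion of the 1 pending operation (D) was checked; none linearizes
take A, B, C, E (pending dropped): step 4 already fails, because E read() → 6 cannot occur there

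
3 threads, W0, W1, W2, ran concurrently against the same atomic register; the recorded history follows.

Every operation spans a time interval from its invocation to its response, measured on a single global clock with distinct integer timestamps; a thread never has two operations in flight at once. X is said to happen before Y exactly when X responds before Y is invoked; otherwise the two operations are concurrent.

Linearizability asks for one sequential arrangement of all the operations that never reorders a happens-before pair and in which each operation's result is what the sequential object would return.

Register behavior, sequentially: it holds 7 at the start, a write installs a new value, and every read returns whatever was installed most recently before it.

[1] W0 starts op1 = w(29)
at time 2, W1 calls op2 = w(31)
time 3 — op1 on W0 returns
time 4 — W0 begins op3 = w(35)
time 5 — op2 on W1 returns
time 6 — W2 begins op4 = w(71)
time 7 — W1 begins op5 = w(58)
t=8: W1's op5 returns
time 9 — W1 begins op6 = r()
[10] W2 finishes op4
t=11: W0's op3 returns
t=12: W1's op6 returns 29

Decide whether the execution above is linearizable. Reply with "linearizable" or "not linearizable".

cut after 11 events: linearizable; cut after 12 events (op6 responds, time 12): not linearizable
every one of the 27 real-time-consistent orders over 6 completed atomic register ops fails the sequential spec
one such order, op1, op2, op3, op4, op5, op6, breaks at step 6 where op6 r() → 29 is illegal
one such order, op1, op2, op3, op5, op4, op6, breaks at step 6 where op6 r() → 29 is illegal

not linearizable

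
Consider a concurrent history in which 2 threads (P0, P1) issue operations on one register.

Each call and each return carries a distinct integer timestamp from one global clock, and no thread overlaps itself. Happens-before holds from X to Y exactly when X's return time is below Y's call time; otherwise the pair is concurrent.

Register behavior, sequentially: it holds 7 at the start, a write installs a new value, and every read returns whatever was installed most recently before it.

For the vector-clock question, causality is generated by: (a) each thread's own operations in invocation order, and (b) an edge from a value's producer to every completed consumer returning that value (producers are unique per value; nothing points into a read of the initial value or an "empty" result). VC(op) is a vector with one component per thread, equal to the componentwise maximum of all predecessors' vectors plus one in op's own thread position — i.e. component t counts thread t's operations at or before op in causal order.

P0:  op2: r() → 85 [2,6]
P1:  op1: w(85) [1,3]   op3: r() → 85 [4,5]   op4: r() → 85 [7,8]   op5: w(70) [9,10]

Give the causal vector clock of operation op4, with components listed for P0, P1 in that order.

(0, 3)

root op op1, invoked 1: fresh clock plus P1's own tick → (0, 1)
op3 (invocation 4): componentwise max over VC(op1)=(0, 1), +1 at P1, giving (0, 2)
op2 (invocation 2): componentwise max over VC(op1)=(0, 1), +1 at P0, giving (1, 1)
op4 (invocation 7): componentwise max over VC(op1)=(0, 1), VC(op3)=(0, 2), +1 at P1, giving (0, 3)
op5 (invocation 9): componentwise max over VC(op4)=(0, 3), +1 at P1, giving (0, 4)
target: VC(op4) = (0, 3)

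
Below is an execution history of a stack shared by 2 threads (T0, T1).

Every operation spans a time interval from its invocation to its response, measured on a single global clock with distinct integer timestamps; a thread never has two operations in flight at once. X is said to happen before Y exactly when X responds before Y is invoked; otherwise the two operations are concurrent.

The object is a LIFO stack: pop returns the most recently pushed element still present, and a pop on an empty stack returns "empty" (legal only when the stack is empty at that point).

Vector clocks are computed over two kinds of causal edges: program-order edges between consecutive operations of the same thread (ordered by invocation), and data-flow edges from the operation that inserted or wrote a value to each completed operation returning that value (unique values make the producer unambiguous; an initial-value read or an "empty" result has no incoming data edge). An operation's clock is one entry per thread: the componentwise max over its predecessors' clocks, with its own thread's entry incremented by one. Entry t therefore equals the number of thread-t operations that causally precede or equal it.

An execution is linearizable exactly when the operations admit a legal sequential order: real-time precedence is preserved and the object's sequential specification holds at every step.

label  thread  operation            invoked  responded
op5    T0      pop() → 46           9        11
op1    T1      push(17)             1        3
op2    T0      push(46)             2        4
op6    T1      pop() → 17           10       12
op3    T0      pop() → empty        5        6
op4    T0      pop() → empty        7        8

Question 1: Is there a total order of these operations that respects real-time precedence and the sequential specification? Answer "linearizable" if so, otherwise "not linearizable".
not linearizable

the violation lands at event 6, op3's response at time 6: events 1..5 linearize, events 1..6 do not
every one of the 2 real-time-consistent orders over 3 completed stack ops fails the sequential spec
for example op1, op2, op3 fails at step 3: op3 pop() → empty is not legal there
for example op2, op1, op3 fails at step 3: op3 pop() → empty is not legal there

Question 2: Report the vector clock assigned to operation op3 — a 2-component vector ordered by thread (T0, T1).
(2, 0)

no predecessors for op1 (invoked 1): T1 increments from zero → (0, 1)
no predecessors for op2 (invoked 2): T0 increments from zero → (1, 0)
op6, invoked 10, takes VC(op1)=(0, 1) under max, adds 1 for T1 → (0, 2)
op3, invoked 5, takes VC(op2)=(1, 0) under max, adds 1 for T0 → (2, 0)
op4, invoked 7, takes VC(op3)=(2, 0) under max, adds 1 for T0 → (3, 0)
op5, invoked 9, takes VC(op2)=(1, 0), VC(op4)=(3, 0) under max, adds 1 for T0 → (4, 0)
target: VC(op3) = (2, 0)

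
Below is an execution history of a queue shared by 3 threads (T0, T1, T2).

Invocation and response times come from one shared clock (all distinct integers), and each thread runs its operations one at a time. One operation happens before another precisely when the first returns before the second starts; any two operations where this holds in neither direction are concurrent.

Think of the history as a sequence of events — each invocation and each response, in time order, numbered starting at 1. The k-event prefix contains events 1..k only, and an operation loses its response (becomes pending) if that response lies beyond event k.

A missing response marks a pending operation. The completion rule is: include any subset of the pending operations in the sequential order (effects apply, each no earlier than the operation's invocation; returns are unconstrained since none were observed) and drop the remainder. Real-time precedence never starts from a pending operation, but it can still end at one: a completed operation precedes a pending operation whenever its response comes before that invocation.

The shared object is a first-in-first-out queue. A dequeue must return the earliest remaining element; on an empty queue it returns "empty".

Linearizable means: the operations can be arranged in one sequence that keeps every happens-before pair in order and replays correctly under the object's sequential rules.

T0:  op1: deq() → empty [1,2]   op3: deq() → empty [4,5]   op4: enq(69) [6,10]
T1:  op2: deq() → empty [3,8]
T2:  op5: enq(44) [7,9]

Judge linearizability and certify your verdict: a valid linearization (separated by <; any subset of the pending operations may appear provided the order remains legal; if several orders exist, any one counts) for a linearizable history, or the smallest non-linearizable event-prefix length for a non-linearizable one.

step 1: op1 deq() → empty — queue <>
step 2: op2 deq() → empty — queue <>
step 3: op3 deq() → empty — queue <>
step 4: op4 enq(69) — queue <69>
step 5: op5 enq(44) — queue <69,44>

linearizable — witness: op1 < op2 < op3 < op4 < op5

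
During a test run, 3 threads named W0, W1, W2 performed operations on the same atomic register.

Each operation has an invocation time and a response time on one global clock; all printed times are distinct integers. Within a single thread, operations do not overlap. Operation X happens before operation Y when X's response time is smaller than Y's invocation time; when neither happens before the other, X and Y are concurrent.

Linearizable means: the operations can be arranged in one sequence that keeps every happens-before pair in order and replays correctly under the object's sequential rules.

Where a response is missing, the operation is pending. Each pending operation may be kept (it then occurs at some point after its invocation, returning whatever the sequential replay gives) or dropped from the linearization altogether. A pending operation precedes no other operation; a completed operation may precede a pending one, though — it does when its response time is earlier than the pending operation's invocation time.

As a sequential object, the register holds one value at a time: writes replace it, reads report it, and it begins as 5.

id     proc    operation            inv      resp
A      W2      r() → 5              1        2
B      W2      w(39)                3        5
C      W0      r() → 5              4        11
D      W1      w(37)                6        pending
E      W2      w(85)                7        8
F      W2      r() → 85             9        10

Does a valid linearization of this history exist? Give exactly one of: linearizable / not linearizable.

linearizable

one valid linearization: A, C, B, D, E, F
after step 1 (A r() → 5): value 5
after step 2 (C r() → 5): value 5
after step 3 (B w(39)): value 39
after step 4 (D w(37) (pending, included)): value 37
after step 5 (E w(85)): value 85
after step 6 (F r() → 85): value 85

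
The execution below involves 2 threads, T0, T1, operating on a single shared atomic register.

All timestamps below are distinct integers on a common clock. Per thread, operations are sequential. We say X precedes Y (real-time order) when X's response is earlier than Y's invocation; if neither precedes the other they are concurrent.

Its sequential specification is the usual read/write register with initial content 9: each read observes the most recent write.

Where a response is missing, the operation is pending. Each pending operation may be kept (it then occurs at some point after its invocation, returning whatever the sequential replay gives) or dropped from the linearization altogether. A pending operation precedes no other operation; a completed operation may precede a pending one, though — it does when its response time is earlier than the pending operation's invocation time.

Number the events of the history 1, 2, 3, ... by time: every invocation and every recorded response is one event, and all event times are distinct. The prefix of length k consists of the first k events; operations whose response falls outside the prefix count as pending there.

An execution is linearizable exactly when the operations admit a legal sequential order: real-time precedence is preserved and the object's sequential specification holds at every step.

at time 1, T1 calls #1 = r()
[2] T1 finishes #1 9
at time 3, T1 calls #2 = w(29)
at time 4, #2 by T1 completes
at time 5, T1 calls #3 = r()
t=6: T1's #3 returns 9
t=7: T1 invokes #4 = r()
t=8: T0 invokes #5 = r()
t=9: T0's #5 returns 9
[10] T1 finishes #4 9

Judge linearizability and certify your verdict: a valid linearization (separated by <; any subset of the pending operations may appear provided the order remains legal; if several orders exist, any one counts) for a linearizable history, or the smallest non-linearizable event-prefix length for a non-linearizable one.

not linearizable — minimal violating prefix: 6 events

the violation lands at event 6, #3's response at time 6: events 1..5 linearize, events 1..6 do not
one real-time candidate order over the 3 completed operations — the atomic register replay rejects it
one such order, #1, #2, #3, breaks at step 3 where #3 r() → 9 is illegal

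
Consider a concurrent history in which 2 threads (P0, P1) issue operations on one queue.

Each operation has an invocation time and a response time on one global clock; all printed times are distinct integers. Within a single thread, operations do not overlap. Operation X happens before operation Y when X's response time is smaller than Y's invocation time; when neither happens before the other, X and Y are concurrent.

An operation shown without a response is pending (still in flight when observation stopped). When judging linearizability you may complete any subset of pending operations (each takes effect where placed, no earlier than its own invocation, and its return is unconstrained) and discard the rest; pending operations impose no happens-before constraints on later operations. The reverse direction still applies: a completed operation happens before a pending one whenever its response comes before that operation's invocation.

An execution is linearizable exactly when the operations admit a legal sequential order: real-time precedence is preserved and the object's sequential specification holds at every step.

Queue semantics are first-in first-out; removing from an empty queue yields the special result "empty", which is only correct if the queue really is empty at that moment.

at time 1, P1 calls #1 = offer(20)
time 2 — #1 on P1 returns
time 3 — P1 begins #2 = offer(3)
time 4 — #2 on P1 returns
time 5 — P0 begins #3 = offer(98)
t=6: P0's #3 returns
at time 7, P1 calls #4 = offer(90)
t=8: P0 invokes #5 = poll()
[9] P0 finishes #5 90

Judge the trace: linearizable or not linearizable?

not linearizable

through event 8 a valid linearization exists; event 9 (#5 responding at time 9) ends that
a single order respects real time; the 4 completed queue operations fail replay along it
completion choices over the 1 pending operation (#4) were checked; none helps
e.g. #1, #2, #3, #5 (pending dropped): illegal at step 4, since #5 poll() → 90 cannot apply there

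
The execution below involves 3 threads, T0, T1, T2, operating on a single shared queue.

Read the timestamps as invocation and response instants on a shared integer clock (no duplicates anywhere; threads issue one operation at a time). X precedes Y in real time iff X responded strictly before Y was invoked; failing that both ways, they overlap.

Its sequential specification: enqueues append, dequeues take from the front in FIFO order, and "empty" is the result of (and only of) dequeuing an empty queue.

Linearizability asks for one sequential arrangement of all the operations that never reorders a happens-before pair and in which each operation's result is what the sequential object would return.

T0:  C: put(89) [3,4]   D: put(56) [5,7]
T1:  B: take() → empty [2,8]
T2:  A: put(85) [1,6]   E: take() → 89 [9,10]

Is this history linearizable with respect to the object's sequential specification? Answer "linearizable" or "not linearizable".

witness order: B, C, A, D, E
step 1: B take() → empty — queue <>
step 2: C put(89) — queue <89>
step 3: A put(85) — queue <89,85>
step 4: D put(56) — queue <89,85,56>
step 5: E take() → 89 — queue <85,56>

linearizable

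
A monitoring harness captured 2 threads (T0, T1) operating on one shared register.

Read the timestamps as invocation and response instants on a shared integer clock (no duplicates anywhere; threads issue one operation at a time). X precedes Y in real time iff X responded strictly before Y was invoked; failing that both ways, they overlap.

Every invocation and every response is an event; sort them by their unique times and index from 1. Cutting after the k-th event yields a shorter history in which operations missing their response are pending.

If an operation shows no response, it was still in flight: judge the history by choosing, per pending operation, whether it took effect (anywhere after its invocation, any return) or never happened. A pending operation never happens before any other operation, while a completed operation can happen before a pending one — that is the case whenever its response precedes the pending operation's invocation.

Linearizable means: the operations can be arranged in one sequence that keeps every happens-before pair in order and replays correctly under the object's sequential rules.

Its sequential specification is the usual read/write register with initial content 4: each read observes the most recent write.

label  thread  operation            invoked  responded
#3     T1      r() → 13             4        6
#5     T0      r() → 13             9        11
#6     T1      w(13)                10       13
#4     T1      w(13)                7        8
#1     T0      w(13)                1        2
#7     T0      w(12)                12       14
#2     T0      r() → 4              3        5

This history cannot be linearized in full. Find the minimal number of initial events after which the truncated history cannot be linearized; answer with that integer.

events 1..4 are linearizable; a witness order is #1:
after step 1 (#1 w(13)): value 13
with event 5 included (#2 responding at time 5), all real-time-consistent orders fail
include/drop combinations of the 1 pending operation (#3) were all tried; none helps
for example #1, #2 (pending dropped) fails at step 2: #2 r() → 4 is not legal there

5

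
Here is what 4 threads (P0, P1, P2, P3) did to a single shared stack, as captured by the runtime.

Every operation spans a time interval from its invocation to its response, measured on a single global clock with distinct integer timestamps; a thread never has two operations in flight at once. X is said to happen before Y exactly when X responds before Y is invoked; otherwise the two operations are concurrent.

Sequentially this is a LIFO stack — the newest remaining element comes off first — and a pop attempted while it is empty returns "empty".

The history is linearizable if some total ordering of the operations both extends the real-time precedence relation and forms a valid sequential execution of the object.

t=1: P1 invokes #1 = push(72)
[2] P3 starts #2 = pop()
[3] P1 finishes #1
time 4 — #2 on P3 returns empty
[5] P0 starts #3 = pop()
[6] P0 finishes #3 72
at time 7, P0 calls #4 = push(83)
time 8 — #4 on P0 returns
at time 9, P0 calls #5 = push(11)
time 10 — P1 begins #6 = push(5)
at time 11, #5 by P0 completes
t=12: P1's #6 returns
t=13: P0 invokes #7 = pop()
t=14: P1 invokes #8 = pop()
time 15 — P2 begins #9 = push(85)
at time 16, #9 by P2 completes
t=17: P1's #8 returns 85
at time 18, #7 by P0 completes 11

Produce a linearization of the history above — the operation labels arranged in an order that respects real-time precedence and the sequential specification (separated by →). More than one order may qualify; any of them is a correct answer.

#2 → #1 → #3 → #4 → #6 → #5 → #7 → #9 → #8

step 1: #2 pop() → empty — stack <>
step 2: #1 push(72) — stack <72>
step 3: #3 pop() → 72 — stack <>
step 4: #4 push(83) — stack <83>
step 5: #6 push(5) — stack <83,5>
step 6: #5 push(11) — stack <83,5,11>
step 7: #7 pop() → 11 — stack <83,5>
step 8: #9 push(85) — stack <83,5,85>
step 9: #8 pop() → 85 — stack <83,5>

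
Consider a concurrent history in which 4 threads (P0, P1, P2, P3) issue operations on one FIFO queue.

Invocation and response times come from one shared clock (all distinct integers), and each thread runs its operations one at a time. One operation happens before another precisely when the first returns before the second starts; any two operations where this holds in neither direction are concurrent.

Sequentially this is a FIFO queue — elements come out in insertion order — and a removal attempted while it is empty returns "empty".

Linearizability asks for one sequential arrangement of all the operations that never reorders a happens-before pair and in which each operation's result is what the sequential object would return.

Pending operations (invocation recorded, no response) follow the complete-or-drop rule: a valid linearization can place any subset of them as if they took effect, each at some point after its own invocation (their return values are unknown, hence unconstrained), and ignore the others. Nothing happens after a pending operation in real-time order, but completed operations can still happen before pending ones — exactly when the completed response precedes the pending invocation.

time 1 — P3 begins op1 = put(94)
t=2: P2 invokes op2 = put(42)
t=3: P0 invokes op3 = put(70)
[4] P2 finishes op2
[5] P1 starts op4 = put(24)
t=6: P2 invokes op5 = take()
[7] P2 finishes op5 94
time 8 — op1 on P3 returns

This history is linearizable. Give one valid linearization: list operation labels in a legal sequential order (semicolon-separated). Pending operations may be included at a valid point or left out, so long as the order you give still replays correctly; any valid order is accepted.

op1; op2; op3; op4; op5

after step 1 (op1 put(94)): queue <94>
after step 2 (op2 put(42)): queue <94,42>
after step 3 (op3 put(70) (pending, included)): queue <94,42,70>
after step 4 (op4 put(24) (pending, included)): queue <94,42,70,24>
after step 5 (op5 take() → 94): queue <42,70,24>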